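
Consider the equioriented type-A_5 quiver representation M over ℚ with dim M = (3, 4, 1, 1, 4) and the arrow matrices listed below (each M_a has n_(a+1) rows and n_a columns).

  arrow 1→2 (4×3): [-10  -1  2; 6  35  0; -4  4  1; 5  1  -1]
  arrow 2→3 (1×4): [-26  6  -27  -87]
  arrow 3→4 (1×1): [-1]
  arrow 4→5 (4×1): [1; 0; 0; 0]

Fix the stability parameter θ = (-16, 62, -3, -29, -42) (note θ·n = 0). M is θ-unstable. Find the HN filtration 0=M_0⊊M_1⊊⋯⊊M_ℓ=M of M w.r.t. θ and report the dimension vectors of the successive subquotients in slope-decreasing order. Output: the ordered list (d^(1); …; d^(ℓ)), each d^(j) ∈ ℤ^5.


Interval decomposition of M: I[1,2]^2, I[1,5], I[2,2], I[5,5]^3.
HN type (ℓ=4): μ^(1)=62; μ^(2)=-3; μ^(3)=-16; μ^(4)=-42

((0, 3, 0, 0, 0); (0, 1, 1, 1, 1); (3, 0, 0, 0, 0); (0, 0, 0, 0, 3))


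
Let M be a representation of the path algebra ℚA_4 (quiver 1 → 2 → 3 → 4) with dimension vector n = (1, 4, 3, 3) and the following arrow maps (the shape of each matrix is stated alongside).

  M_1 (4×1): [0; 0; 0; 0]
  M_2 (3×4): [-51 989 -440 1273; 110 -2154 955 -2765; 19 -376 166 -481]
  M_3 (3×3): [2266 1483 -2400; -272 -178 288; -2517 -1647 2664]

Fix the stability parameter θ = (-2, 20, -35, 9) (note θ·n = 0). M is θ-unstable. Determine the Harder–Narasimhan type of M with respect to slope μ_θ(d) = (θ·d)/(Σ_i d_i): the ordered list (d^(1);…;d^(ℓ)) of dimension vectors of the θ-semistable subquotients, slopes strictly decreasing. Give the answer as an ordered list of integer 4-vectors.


Via rank(M_{q-1}∘⋯∘M_p): M ≅ I[1,1], I[2,2], I[2,3], I[2,4]^2, I[4,4].
μ_θ-semistable layers: μ^(1)=20; μ^(2)=9; μ^(3)=-2; μ^(4)=-15/2

((0, 1, 0, 0); (0, 0, 0, 3); (1, 0, 0, 0); (0, 3, 3, 0))


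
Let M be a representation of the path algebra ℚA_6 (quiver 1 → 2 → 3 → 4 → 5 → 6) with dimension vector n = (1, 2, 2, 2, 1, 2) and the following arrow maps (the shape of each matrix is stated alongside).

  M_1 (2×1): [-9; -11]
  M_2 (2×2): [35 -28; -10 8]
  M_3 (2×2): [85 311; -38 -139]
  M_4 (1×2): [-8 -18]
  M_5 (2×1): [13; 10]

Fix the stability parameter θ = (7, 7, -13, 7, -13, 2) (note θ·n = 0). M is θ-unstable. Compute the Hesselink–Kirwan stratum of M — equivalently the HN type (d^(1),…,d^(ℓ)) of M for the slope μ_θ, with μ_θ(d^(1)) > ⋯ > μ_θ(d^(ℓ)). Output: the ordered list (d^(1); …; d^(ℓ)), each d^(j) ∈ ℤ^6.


Interval decomposition of M: I[1,4], I[2,2], I[3,6], I[6,6].
HN type (ℓ=5): μ^(1)=7; μ^(2)=2; μ^(3)=1/3; μ^(4)=-3; μ^(5)=-13

((0, 1, 0, 1, 0, 0); (0, 0, 0, 0, 0, 2); (1, 1, 1, 0, 0, 0); (0, 0, 0, 1, 1, 0); (0, 0, 1, 0, 0, 0))


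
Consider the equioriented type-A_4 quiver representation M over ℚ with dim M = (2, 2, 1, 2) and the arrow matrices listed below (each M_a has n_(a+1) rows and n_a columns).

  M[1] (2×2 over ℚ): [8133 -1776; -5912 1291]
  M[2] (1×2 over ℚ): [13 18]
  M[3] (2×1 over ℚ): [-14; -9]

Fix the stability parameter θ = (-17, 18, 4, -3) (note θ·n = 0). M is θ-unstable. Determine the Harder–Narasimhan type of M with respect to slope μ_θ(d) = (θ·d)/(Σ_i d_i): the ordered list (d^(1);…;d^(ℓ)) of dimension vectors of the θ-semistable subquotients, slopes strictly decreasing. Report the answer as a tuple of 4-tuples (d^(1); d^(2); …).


Via rank(M_{q-1}∘⋯∘M_p): M ≅ I[1,2], I[1,4], I[4,4].
μ_θ-semistable layers: μ^(1)=18; μ^(2)=19/3; μ^(3)=-3; μ^(4)=-17

((0, 1, 0, 0); (0, 1, 1, 1); (0, 0, 0, 1); (2, 0, 0, 0))


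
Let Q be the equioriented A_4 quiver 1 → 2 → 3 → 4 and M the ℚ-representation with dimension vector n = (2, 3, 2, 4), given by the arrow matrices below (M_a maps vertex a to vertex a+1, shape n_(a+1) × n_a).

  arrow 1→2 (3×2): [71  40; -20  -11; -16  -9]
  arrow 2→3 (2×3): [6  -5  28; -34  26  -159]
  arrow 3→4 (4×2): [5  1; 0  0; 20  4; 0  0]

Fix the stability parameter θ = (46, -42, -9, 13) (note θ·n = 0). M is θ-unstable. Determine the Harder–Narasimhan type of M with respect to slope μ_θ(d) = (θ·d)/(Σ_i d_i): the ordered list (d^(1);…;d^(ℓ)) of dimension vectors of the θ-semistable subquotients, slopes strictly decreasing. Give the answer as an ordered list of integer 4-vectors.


Barcode: M ≅ I[1,2], I[1,3], I[2,4], I[4,4]^3. HN layers by μ_θ (5 steps, strictly decreasing):
  μ^(1)=13; μ^(2)=2; μ^(3)=-5/3; μ^(4)=-9; μ^(5)=-42

((0, 0, 0, 4); (1, 1, 0, 0); (1, 1, 1, 0); (0, 0, 1, 0); (0, 1, 0, 0))


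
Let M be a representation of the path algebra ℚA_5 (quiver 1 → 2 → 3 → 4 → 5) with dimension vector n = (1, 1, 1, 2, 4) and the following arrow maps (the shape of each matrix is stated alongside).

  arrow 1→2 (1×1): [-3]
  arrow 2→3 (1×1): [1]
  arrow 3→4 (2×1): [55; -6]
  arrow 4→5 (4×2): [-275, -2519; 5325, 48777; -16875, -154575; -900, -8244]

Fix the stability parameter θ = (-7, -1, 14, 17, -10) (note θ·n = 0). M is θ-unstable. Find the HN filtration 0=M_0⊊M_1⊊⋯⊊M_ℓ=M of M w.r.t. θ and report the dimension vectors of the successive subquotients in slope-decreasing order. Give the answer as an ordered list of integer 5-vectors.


Via rank(M_{q-1}∘⋯∘M_p): M ≅ I[1,5], I[4,4], I[5,5]^3.
μ_θ-semistable layers: μ^(1)=17; μ^(2)=7; μ^(3)=-1; μ^(4)=-7; μ^(5)=-10

((0, 0, 0, 1, 0); (0, 0, 1, 1, 1); (0, 1, 0, 0, 0); (1, 0, 0, 0, 0); (0, 0, 0, 0, 3))


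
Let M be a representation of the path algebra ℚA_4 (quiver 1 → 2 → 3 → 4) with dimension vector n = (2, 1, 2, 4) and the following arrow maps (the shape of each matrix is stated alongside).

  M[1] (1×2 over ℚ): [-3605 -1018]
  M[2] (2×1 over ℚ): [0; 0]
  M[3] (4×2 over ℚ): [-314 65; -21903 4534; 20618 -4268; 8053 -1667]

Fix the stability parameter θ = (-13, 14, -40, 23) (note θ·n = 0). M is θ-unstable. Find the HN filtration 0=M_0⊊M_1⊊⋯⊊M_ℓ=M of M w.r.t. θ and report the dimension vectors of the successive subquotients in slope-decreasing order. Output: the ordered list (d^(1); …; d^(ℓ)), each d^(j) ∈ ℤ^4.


Interval decomposition of M: I[1,1], I[1,2], I[3,4]^2, I[4,4]^2.
HN type (ℓ=4): μ^(1)=23; μ^(2)=14; μ^(3)=-13; μ^(4)=-40

((0, 0, 0, 4); (0, 1, 0, 0); (2, 0, 0, 0); (0, 0, 2, 0))


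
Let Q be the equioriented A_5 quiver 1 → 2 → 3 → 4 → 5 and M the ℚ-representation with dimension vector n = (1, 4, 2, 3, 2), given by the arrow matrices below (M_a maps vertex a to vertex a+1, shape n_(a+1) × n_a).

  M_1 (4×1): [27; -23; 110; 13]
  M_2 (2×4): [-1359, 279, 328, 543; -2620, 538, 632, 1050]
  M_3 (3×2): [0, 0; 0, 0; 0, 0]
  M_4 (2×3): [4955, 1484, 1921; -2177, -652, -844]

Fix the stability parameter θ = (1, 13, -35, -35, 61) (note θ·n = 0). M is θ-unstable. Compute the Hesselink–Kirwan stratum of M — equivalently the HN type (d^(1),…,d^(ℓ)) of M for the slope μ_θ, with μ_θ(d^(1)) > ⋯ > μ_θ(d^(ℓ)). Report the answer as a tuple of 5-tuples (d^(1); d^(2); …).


Interval decomposition of M: I[1,3], I[2,2]^2, I[2,3], I[4,4], I[4,5]^2.
HN type (ℓ=5): μ^(1)=61; μ^(2)=13; μ^(3)=-7; μ^(4)=-11; μ^(5)=-35

((0, 0, 0, 0, 2); (0, 2, 0, 0, 0); (1, 1, 1, 0, 0); (0, 1, 1, 0, 0); (0, 0, 0, 3, 0))


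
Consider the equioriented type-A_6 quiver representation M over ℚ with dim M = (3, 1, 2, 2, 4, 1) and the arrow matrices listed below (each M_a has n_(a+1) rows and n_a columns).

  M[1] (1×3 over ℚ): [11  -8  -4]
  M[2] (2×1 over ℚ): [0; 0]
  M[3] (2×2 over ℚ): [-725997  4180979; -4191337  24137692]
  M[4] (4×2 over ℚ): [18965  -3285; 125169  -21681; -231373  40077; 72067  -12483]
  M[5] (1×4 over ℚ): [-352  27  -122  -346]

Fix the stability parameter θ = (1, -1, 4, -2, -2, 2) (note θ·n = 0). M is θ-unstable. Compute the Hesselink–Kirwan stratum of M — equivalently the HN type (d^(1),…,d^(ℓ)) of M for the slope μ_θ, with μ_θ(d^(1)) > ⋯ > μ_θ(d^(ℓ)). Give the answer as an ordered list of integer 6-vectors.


Interval decomposition of M: I[1,1]^2, I[1,2], I[3,4], I[3,6], I[5,5]^3.
HN type (ℓ=4): μ^(1)=2; μ^(2)=1; μ^(3)=0; μ^(4)=-2

((0, 0, 0, 0, 0, 1); (2, 0, 1, 1, 0, 0); (1, 1, 1, 1, 1, 0); (0, 0, 0, 0, 3, 0))


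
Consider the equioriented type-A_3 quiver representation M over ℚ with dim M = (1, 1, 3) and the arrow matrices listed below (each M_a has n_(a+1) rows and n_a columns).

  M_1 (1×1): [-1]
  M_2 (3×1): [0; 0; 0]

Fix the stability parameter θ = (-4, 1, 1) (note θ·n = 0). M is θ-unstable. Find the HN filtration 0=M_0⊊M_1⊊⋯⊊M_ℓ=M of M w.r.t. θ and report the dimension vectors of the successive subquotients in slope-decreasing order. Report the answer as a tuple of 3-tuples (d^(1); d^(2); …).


Barcode: M ≅ I[1,2], I[3,3]^3. HN layers by μ_θ (2 steps, strictly decreasing):
  μ^(1)=1; μ^(2)=-4

((0, 1, 3); (1, 0, 0))


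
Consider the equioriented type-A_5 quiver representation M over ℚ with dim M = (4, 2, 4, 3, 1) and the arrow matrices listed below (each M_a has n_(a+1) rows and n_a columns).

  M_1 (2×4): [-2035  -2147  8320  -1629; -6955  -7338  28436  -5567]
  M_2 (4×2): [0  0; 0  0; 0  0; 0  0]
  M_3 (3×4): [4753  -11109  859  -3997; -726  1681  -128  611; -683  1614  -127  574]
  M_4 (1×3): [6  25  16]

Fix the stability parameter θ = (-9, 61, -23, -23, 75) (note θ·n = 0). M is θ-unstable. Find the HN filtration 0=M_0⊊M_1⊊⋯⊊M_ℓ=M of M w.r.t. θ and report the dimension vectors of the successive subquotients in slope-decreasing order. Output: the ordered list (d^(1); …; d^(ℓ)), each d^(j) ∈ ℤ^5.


Interval decomposition of M: I[1,1]^2, I[1,2]^2, I[3,3], I[3,4]^2, I[3,5].
HN type (ℓ=4): μ^(1)=75; μ^(2)=61; μ^(3)=-9; μ^(4)=-23

((0, 0, 0, 0, 1); (0, 2, 0, 0, 0); (4, 0, 0, 0, 0); (0, 0, 4, 3, 0))


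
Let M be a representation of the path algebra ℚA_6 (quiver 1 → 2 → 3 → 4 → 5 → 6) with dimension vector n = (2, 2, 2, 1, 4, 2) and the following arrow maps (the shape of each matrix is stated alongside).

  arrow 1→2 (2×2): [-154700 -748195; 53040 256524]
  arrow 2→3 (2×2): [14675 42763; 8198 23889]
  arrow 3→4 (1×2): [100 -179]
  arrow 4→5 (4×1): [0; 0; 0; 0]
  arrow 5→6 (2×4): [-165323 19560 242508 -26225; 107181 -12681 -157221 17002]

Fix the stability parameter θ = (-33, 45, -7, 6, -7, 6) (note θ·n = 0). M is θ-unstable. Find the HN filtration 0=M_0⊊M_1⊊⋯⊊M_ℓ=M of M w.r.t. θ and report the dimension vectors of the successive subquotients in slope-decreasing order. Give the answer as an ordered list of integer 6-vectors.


Interval decomposition of M: I[1,1], I[1,4], I[2,3], I[5,5]^2, I[5,6]^2.
HN type (ℓ=5): μ^(1)=19; μ^(2)=44/3; μ^(3)=6; μ^(4)=-7; μ^(5)=-33

((0, 1, 1, 0, 0, 0); (0, 1, 1, 1, 0, 0); (0, 0, 0, 0, 0, 2); (0, 0, 0, 0, 4, 0); (2, 0, 0, 0, 0, 0))


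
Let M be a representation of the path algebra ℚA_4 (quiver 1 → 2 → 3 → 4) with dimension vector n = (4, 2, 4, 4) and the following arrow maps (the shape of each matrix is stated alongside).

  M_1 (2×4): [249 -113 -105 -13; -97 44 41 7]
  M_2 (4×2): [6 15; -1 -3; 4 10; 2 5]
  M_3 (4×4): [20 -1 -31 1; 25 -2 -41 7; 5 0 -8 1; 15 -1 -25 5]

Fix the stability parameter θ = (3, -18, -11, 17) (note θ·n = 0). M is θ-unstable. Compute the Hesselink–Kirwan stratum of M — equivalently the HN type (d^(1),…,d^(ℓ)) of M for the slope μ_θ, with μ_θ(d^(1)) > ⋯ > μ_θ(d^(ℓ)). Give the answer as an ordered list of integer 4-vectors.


Interval decomposition of M: I[1,1]^2, I[1,4]^2, I[3,4]^2.
HN type (ℓ=4): μ^(1)=17; μ^(2)=3; μ^(3)=-26/3; μ^(4)=-11

((0, 0, 0, 4); (2, 0, 0, 0); (2, 2, 2, 0); (0, 0, 2, 0))


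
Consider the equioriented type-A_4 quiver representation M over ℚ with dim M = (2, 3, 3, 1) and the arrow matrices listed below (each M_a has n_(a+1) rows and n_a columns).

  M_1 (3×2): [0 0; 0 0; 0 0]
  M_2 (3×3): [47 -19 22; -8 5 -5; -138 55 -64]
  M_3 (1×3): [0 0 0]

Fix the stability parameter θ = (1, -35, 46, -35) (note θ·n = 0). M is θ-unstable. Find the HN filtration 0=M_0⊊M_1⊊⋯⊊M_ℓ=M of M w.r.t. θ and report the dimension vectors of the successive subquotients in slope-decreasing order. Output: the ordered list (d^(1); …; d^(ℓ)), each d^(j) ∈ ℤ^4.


Barcode: M ≅ I[1,1]^2, I[2,3]^3, I[4,4]. HN layers by μ_θ (3 steps, strictly decreasing):
  μ^(1)=46; μ^(2)=1; μ^(3)=-35

((0, 0, 3, 0); (2, 0, 0, 0); (0, 3, 0, 1))


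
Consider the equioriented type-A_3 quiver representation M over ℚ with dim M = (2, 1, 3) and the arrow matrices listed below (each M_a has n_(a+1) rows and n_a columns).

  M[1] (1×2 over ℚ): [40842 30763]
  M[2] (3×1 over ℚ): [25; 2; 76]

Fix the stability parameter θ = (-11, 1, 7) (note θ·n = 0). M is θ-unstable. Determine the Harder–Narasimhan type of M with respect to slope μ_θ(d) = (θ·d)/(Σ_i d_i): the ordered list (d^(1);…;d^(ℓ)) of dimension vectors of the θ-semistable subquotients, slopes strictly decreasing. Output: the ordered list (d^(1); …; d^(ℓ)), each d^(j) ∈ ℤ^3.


Via rank(M_{q-1}∘⋯∘M_p): M ≅ I[1,1], I[1,3], I[3,3]^2.
μ_θ-semistable layers: μ^(1)=7; μ^(2)=1; μ^(3)=-11

((0, 0, 3); (0, 1, 0); (2, 0, 0))


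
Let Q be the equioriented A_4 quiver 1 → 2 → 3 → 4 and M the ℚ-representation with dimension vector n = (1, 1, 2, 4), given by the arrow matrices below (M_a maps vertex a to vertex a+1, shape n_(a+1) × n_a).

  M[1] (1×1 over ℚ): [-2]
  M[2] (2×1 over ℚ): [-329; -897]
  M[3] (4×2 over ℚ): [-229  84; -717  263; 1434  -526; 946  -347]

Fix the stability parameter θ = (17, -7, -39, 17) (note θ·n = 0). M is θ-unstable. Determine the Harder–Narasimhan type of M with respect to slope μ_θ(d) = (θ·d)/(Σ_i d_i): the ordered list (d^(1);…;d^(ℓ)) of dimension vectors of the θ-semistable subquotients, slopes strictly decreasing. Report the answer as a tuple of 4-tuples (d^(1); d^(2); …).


Barcode: M ≅ I[1,4], I[3,4], I[4,4]^2. HN layers by μ_θ (3 steps, strictly decreasing):
  μ^(1)=17; μ^(2)=-29/3; μ^(3)=-39

((0, 0, 0, 4); (1, 1, 1, 0); (0, 0, 1, 0))


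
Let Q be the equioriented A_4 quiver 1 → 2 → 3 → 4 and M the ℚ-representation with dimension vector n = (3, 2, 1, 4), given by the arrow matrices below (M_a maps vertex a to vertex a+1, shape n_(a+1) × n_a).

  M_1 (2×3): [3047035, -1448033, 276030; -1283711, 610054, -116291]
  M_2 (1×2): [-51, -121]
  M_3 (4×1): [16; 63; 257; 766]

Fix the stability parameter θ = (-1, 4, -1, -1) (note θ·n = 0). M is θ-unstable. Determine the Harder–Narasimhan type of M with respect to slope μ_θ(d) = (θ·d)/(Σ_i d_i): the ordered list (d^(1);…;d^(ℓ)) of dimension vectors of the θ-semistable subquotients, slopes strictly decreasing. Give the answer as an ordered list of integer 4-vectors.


Via rank(M_{q-1}∘⋯∘M_p): M ≅ I[1,1], I[1,2], I[1,4], I[4,4]^3.
μ_θ-semistable layers: μ^(1)=4; μ^(2)=2/3; μ^(3)=-1

((0, 1, 0, 0); (0, 1, 1, 1); (3, 0, 0, 3))


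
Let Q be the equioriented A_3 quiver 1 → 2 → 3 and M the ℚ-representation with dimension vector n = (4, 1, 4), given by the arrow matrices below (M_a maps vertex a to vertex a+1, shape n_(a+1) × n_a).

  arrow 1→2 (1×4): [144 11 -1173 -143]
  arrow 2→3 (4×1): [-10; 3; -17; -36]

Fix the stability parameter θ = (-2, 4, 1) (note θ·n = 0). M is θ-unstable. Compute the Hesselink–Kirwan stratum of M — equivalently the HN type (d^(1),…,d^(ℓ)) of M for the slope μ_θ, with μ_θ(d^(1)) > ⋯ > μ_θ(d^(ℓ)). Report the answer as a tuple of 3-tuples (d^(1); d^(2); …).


Via rank(M_{q-1}∘⋯∘M_p): M ≅ I[1,1]^3, I[1,3], I[3,3]^3.
μ_θ-semistable layers: μ^(1)=5/2; μ^(2)=1; μ^(3)=-2

((0, 1, 1); (0, 0, 3); (4, 0, 0))


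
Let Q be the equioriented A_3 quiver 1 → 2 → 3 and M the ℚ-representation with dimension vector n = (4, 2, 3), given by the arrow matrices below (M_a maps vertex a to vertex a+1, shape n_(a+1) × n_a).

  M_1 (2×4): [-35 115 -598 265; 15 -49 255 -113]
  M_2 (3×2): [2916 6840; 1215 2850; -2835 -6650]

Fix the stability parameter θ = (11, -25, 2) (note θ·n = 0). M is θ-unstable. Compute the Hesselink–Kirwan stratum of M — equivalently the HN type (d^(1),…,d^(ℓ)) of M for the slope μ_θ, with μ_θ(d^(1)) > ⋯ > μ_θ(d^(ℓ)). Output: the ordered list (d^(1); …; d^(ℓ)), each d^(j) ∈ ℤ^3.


Via rank(M_{q-1}∘⋯∘M_p): M ≅ I[1,1]^2, I[1,2], I[1,3], I[3,3]^2.
μ_θ-semistable layers: μ^(1)=11; μ^(2)=2; μ^(3)=-7

((2, 0, 0); (0, 0, 3); (2, 2, 0))


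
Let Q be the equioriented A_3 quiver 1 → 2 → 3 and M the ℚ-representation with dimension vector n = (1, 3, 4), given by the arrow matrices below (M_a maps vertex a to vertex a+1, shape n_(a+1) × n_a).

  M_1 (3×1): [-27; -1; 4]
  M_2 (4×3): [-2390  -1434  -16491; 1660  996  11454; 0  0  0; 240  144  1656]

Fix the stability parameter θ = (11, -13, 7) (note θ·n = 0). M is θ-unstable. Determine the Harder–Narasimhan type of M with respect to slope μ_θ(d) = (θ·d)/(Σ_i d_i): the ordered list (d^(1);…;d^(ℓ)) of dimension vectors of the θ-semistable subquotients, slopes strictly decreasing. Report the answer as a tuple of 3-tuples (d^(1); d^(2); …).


Barcode: M ≅ I[1,2], I[2,2], I[2,3], I[3,3]^3. HN layers by μ_θ (3 steps, strictly decreasing):
  μ^(1)=7; μ^(2)=-1; μ^(3)=-13

((0, 0, 4); (1, 1, 0); (0, 2, 0))


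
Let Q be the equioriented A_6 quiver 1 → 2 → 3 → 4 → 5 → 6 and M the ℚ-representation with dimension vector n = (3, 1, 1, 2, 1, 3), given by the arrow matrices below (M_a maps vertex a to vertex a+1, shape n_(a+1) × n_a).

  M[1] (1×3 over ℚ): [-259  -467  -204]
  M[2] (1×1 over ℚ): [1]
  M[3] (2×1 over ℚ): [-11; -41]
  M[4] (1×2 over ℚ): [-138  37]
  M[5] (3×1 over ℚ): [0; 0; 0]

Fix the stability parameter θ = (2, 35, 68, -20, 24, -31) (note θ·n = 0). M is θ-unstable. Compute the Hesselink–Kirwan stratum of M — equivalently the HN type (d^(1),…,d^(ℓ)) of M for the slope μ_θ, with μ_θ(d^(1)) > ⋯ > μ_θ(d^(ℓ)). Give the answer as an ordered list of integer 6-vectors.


Via rank(M_{q-1}∘⋯∘M_p): M ≅ I[1,1]^2, I[1,5], I[4,4], I[6,6]^3.
μ_θ-semistable layers: μ^(1)=107/4; μ^(2)=2; μ^(3)=-20; μ^(4)=-31

((0, 1, 1, 1, 1, 0); (3, 0, 0, 0, 0, 0); (0, 0, 0, 1, 0, 0); (0, 0, 0, 0, 0, 3))


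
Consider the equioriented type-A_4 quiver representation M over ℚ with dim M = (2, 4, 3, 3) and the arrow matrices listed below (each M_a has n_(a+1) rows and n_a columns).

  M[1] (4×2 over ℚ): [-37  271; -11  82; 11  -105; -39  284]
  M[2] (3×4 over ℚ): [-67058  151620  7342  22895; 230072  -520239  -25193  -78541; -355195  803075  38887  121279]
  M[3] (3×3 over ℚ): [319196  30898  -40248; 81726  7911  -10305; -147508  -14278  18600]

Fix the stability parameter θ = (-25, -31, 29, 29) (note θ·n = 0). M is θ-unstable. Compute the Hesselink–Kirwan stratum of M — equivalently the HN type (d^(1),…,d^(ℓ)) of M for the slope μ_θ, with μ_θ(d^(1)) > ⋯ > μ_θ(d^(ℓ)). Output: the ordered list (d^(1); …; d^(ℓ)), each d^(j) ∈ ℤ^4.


Barcode: M ≅ I[1,3], I[1,4], I[2,2], I[2,4], I[4,4]. HN layers by μ_θ (3 steps, strictly decreasing):
  μ^(1)=29; μ^(2)=-28; μ^(3)=-31

((0, 0, 3, 3); (2, 2, 0, 0); (0, 2, 0, 0))


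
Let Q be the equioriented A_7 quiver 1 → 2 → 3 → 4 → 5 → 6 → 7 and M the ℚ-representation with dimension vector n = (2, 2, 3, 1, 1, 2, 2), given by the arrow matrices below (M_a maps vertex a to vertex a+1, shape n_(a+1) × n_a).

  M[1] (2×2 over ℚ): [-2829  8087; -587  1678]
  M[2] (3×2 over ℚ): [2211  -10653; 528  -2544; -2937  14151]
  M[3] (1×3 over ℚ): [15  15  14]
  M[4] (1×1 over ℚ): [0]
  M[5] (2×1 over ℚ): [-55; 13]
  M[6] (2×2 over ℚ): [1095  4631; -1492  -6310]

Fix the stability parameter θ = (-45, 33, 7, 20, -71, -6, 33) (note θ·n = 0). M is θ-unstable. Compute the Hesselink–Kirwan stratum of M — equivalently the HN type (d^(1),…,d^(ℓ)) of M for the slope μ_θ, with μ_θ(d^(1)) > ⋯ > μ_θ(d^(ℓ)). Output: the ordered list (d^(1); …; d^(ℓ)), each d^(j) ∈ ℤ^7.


Barcode: M ≅ I[1,2], I[1,4], I[3,3]^2, I[5,7], I[6,7]. HN layers by μ_θ (6 steps, strictly decreasing):
  μ^(1)=33; μ^(2)=20; μ^(3)=7; μ^(4)=-6; μ^(5)=-45; μ^(6)=-71

((0, 1, 0, 0, 0, 0, 2); (0, 1, 1, 1, 0, 0, 0); (0, 0, 2, 0, 0, 0, 0); (0, 0, 0, 0, 0, 2, 0); (2, 0, 0, 0, 0, 0, 0); (0, 0, 0, 0, 1, 0, 0))


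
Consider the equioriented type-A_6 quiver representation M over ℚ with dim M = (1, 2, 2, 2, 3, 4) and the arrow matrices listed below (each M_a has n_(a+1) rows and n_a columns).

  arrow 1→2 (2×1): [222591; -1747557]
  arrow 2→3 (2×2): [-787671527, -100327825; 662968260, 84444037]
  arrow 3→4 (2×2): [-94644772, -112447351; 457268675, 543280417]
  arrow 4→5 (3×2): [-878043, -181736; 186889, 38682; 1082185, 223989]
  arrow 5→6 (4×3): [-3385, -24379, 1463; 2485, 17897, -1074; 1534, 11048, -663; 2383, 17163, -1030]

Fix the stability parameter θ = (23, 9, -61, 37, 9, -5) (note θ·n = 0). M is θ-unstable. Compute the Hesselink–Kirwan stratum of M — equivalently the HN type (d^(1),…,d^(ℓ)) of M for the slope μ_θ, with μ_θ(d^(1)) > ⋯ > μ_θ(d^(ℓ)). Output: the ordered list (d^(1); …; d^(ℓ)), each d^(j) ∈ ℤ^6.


Interval decomposition of M: I[1,5], I[2,6], I[5,6], I[6,6]^2.
HN type (ℓ=6): μ^(1)=23; μ^(2)=41/3; μ^(3)=2; μ^(4)=-5; μ^(5)=-29/3; μ^(6)=-26

((0, 0, 0, 1, 1, 0); (0, 0, 0, 1, 1, 1); (0, 0, 0, 0, 1, 1); (0, 0, 0, 0, 0, 2); (1, 1, 1, 0, 0, 0); (0, 1, 1, 0, 0, 0))


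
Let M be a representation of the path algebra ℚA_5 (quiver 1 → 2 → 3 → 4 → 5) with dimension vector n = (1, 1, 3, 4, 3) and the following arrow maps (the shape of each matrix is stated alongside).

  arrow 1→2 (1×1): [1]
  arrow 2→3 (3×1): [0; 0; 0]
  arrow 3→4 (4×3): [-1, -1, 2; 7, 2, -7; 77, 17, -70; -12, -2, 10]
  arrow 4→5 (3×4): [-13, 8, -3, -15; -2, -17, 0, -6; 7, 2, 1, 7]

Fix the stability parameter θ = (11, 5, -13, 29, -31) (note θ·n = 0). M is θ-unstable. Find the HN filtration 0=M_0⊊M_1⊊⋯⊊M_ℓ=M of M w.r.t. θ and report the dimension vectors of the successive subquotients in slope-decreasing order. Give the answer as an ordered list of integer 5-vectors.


Interval decomposition of M: I[1,2], I[3,3], I[3,4], I[3,5], I[4,5]^2.
HN type (ℓ=4): μ^(1)=29; μ^(2)=8; μ^(3)=-1; μ^(4)=-13

((0, 0, 0, 1, 0); (1, 1, 0, 0, 0); (0, 0, 0, 3, 3); (0, 0, 3, 0, 0))


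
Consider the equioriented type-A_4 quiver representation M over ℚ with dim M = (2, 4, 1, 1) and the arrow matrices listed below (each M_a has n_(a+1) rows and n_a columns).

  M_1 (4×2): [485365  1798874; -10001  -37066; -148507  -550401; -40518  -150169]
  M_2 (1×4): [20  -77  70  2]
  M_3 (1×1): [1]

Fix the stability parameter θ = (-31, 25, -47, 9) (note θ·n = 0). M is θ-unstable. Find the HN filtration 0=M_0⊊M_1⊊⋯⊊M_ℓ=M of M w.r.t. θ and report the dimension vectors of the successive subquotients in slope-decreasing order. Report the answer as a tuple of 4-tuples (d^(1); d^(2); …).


Via rank(M_{q-1}∘⋯∘M_p): M ≅ I[1,2], I[1,4], I[2,2]^2.
μ_θ-semistable layers: μ^(1)=25; μ^(2)=9; μ^(3)=-11; μ^(4)=-31

((0, 3, 0, 0); (0, 0, 0, 1); (0, 1, 1, 0); (2, 0, 0, 0))


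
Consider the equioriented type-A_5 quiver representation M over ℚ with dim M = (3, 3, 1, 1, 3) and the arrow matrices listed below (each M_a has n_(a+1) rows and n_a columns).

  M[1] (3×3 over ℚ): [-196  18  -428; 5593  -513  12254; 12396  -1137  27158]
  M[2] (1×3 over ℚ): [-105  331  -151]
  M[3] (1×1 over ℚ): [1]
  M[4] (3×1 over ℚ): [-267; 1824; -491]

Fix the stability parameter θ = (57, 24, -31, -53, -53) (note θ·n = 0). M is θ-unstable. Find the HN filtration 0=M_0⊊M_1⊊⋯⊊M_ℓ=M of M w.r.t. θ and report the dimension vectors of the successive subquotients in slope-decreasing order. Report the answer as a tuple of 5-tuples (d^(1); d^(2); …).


Barcode: M ≅ I[1,1], I[1,2], I[1,5], I[2,2], I[5,5]^2. HN layers by μ_θ (5 steps, strictly decreasing):
  μ^(1)=57; μ^(2)=81/2; μ^(3)=24; μ^(4)=-56/5; μ^(5)=-53

((1, 0, 0, 0, 0); (1, 1, 0, 0, 0); (0, 1, 0, 0, 0); (1, 1, 1, 1, 1); (0, 0, 0, 0, 2))


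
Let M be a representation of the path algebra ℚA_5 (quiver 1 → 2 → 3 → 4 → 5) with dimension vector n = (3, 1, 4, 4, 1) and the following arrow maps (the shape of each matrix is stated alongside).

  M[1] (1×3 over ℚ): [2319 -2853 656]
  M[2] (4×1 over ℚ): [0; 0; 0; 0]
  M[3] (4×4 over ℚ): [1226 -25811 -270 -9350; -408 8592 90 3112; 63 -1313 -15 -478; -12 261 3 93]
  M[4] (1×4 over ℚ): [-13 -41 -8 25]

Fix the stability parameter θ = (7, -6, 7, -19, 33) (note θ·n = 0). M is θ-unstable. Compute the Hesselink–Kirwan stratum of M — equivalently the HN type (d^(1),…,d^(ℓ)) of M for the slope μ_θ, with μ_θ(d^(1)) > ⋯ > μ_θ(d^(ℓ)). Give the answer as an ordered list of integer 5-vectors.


Interval decomposition of M: I[1,1]^2, I[1,2], I[3,4]^3, I[3,5].
HN type (ℓ=4): μ^(1)=33; μ^(2)=7; μ^(3)=1/2; μ^(4)=-6

((0, 0, 0, 0, 1); (2, 0, 0, 0, 0); (1, 1, 0, 0, 0); (0, 0, 4, 4, 0))


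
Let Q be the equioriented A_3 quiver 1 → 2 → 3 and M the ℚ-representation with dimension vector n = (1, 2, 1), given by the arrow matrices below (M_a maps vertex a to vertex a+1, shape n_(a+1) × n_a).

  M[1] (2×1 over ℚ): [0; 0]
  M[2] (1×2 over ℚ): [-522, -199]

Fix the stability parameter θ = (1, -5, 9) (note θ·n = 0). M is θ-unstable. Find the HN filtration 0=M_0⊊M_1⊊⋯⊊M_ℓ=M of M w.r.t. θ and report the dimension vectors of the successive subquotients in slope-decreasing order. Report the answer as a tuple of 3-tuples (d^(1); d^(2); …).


Barcode: M ≅ I[1,1], I[2,2], I[2,3]. HN layers by μ_θ (3 steps, strictly decreasing):
  μ^(1)=9; μ^(2)=1; μ^(3)=-5

((0, 0, 1); (1, 0, 0); (0, 2, 0))


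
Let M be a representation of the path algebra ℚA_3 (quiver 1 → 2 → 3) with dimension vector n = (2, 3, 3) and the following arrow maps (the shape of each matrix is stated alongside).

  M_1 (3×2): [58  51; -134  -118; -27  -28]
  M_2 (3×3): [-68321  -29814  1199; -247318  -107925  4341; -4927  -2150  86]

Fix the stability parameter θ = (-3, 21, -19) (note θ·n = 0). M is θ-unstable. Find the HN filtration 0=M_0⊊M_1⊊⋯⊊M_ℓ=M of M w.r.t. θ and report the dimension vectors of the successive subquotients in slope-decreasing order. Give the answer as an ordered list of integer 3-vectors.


Barcode: M ≅ I[1,3]^2, I[2,3]. HN layers by μ_θ (2 steps, strictly decreasing):
  μ^(1)=1; μ^(2)=-3

((0, 3, 3); (2, 0, 0))


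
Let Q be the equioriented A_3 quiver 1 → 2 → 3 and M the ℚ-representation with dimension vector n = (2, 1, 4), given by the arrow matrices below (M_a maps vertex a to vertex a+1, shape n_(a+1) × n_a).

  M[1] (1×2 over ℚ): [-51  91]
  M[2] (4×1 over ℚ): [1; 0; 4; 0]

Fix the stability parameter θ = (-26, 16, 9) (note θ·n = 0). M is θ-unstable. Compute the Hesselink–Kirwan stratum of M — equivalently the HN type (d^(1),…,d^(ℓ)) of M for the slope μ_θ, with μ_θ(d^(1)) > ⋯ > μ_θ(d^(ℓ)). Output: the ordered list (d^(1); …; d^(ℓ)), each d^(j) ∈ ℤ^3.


Via rank(M_{q-1}∘⋯∘M_p): M ≅ I[1,1], I[1,3], I[3,3]^3.
μ_θ-semistable layers: μ^(1)=25/2; μ^(2)=9; μ^(3)=-26

((0, 1, 1); (0, 0, 3); (2, 0, 0))


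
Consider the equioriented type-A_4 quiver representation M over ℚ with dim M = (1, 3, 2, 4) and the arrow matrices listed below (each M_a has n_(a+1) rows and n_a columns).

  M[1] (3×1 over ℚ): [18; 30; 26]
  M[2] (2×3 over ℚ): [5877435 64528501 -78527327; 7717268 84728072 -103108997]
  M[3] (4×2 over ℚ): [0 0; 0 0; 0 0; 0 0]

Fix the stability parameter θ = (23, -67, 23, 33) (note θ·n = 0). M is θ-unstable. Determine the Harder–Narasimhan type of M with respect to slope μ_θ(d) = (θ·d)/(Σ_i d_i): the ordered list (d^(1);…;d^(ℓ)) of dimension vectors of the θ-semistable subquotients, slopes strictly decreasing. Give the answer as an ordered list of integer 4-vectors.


Interval decomposition of M: I[1,3], I[2,2], I[2,3], I[4,4]^4.
HN type (ℓ=4): μ^(1)=33; μ^(2)=23; μ^(3)=-22; μ^(4)=-67

((0, 0, 0, 4); (0, 0, 2, 0); (1, 1, 0, 0); (0, 2, 0, 0))


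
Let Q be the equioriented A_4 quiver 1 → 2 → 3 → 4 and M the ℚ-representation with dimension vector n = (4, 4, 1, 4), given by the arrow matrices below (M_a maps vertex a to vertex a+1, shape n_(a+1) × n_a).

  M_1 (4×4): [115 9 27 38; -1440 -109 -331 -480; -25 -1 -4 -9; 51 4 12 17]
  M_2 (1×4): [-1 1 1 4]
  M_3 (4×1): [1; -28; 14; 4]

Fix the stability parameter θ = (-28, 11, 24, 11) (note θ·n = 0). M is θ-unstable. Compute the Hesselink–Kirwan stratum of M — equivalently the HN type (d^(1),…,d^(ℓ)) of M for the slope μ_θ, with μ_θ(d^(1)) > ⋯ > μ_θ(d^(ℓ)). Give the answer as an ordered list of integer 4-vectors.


Barcode: M ≅ I[1,2]^3, I[1,4], I[4,4]^3. HN layers by μ_θ (3 steps, strictly decreasing):
  μ^(1)=35/2; μ^(2)=11; μ^(3)=-28

((0, 0, 1, 1); (0, 4, 0, 3); (4, 0, 0, 0))


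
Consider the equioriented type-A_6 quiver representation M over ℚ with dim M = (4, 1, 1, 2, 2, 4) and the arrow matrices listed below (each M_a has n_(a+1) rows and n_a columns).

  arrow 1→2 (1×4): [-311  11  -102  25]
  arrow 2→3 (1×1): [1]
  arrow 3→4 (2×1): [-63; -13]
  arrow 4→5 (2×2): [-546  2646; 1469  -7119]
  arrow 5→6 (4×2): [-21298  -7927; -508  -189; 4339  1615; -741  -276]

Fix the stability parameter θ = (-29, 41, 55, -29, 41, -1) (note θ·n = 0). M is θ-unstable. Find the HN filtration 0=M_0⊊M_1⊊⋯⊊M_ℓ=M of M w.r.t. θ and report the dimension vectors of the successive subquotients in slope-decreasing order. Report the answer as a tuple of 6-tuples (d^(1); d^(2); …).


Barcode: M ≅ I[1,1]^3, I[1,4], I[4,6], I[5,6], I[6,6]^2. HN layers by μ_θ (4 steps, strictly decreasing):
  μ^(1)=67/3; μ^(2)=20; μ^(3)=-1; μ^(4)=-29

((0, 1, 1, 1, 0, 0); (0, 0, 0, 0, 2, 2); (0, 0, 0, 0, 0, 2); (4, 0, 0, 1, 0, 0))


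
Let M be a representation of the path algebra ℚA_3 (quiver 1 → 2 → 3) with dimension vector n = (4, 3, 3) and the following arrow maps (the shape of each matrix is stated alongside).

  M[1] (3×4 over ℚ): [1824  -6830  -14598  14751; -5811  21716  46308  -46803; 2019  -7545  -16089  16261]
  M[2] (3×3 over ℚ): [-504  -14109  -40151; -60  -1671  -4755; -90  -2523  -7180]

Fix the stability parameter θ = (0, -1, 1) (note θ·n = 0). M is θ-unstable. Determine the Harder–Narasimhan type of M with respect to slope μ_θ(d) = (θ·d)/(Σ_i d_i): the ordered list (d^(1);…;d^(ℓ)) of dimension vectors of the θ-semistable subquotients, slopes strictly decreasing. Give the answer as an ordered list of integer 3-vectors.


Via rank(M_{q-1}∘⋯∘M_p): M ≅ I[1,1], I[1,2], I[1,3]^2, I[3,3].
μ_θ-semistable layers: μ^(1)=1; μ^(2)=0; μ^(3)=-1/2

((0, 0, 3); (1, 0, 0); (3, 3, 0))


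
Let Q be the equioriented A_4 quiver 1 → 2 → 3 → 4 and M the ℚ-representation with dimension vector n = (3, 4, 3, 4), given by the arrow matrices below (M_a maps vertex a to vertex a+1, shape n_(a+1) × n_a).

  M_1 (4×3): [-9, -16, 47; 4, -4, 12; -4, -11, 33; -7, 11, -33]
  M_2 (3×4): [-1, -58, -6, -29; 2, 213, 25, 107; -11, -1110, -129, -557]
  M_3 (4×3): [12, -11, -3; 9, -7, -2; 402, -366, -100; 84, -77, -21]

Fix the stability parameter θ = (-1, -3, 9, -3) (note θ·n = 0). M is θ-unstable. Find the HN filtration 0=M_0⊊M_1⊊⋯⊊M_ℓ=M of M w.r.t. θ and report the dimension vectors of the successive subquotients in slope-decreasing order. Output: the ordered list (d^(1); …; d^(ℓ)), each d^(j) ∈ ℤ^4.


Interval decomposition of M: I[1,3], I[1,4]^2, I[2,2], I[4,4]^2.
HN type (ℓ=4): μ^(1)=9; μ^(2)=3; μ^(3)=-2; μ^(4)=-3

((0, 0, 1, 0); (0, 0, 2, 2); (3, 3, 0, 0); (0, 1, 0, 2))


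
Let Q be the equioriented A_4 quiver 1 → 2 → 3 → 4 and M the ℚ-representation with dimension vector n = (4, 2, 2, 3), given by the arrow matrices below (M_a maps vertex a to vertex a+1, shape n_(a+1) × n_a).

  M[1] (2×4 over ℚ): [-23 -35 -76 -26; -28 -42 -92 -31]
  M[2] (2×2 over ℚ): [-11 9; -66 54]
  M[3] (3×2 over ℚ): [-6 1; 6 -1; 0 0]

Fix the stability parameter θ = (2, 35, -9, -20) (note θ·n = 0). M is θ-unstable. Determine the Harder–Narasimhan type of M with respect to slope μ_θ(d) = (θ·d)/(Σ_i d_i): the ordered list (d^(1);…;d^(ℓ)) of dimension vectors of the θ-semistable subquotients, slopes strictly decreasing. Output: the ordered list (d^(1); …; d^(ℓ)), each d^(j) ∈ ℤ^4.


Barcode: M ≅ I[1,1]^2, I[1,2], I[1,3], I[3,4], I[4,4]^2. HN layers by μ_θ (5 steps, strictly decreasing):
  μ^(1)=35; μ^(2)=13; μ^(3)=2; μ^(4)=-29/2; μ^(5)=-20

((0, 1, 0, 0); (0, 1, 1, 0); (4, 0, 0, 0); (0, 0, 1, 1); (0, 0, 0, 2))


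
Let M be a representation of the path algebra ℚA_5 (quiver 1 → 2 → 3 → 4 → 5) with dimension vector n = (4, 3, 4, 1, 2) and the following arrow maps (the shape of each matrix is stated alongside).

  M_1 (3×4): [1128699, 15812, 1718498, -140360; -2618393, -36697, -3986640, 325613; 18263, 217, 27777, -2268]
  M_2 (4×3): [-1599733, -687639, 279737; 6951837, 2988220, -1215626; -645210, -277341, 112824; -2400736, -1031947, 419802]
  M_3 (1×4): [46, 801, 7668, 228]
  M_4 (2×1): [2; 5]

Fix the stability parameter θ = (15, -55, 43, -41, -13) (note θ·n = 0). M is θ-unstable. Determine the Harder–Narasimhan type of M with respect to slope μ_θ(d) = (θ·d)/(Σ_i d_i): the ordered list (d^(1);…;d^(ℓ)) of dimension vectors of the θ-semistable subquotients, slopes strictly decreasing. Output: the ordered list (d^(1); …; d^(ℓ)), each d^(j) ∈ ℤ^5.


Via rank(M_{q-1}∘⋯∘M_p): M ≅ I[1,1], I[1,3]^2, I[1,5], I[3,3], I[5,5].
μ_θ-semistable layers: μ^(1)=43; μ^(2)=15; μ^(3)=-11/3; μ^(4)=-13; μ^(5)=-20

((0, 0, 3, 0, 0); (1, 0, 0, 0, 0); (0, 0, 1, 1, 1); (0, 0, 0, 0, 1); (3, 3, 0, 0, 0))


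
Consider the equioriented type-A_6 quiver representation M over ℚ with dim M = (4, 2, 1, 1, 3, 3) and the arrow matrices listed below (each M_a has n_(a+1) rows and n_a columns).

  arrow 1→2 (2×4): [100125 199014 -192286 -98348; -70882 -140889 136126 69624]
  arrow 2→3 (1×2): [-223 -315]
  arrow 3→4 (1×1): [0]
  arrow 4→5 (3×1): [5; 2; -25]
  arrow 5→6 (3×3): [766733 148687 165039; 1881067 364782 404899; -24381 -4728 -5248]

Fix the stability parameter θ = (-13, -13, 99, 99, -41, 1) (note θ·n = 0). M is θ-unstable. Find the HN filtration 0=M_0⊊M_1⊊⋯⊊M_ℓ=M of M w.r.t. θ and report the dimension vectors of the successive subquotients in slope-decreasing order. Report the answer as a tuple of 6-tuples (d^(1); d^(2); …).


Barcode: M ≅ I[1,1]^2, I[1,2], I[1,3], I[4,6], I[5,6]^2. HN layers by μ_θ (5 steps, strictly decreasing):
  μ^(1)=99; μ^(2)=59/3; μ^(3)=1; μ^(4)=-13; μ^(5)=-41

((0, 0, 1, 0, 0, 0); (0, 0, 0, 1, 1, 1); (0, 0, 0, 0, 0, 2); (4, 2, 0, 0, 0, 0); (0, 0, 0, 0, 2, 0))


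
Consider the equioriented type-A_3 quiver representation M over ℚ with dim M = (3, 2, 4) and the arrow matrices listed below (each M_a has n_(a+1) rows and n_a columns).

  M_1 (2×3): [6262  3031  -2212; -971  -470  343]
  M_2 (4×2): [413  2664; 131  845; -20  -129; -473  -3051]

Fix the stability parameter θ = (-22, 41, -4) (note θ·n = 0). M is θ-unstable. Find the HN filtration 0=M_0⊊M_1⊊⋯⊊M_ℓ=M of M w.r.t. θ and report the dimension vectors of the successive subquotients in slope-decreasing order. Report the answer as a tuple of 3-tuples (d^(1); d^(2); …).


Interval decomposition of M: I[1,1], I[1,3]^2, I[3,3]^2.
HN type (ℓ=3): μ^(1)=37/2; μ^(2)=-4; μ^(3)=-22

((0, 2, 2); (0, 0, 2); (3, 0, 0))


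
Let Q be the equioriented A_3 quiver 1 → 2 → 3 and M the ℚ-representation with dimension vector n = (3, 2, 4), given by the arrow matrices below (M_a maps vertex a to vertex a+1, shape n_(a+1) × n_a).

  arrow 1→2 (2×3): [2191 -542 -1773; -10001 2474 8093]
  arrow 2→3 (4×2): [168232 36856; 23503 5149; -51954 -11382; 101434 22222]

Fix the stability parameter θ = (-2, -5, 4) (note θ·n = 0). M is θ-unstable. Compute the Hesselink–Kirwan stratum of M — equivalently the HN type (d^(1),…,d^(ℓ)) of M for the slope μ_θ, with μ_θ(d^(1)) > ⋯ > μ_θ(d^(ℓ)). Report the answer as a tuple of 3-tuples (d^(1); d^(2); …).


Interval decomposition of M: I[1,1], I[1,2], I[1,3], I[3,3]^3.
HN type (ℓ=3): μ^(1)=4; μ^(2)=-2; μ^(3)=-7/2

((0, 0, 4); (1, 0, 0); (2, 2, 0))


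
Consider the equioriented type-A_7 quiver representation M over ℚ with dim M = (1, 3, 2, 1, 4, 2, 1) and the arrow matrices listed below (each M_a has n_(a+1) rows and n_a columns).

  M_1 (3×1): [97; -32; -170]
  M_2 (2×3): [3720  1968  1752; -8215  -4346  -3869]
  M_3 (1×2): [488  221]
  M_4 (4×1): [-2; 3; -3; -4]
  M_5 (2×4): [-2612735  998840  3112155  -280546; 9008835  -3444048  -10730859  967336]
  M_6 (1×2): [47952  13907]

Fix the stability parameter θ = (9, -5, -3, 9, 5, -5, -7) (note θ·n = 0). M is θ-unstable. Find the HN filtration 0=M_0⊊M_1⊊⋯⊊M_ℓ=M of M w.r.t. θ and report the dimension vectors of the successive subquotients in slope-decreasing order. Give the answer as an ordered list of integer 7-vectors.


Via rank(M_{q-1}∘⋯∘M_p): M ≅ I[1,7], I[2,2]^2, I[3,3], I[5,5]^2, I[5,6].
μ_θ-semistable layers: μ^(1)=5; μ^(2)=1/2; μ^(3)=1/3; μ^(4)=0; μ^(5)=-3; μ^(6)=-5

((0, 0, 0, 0, 2, 0, 0); (0, 0, 0, 1, 1, 1, 1); (1, 1, 1, 0, 0, 0, 0); (0, 0, 0, 0, 1, 1, 0); (0, 0, 1, 0, 0, 0, 0); (0, 2, 0, 0, 0, 0, 0))


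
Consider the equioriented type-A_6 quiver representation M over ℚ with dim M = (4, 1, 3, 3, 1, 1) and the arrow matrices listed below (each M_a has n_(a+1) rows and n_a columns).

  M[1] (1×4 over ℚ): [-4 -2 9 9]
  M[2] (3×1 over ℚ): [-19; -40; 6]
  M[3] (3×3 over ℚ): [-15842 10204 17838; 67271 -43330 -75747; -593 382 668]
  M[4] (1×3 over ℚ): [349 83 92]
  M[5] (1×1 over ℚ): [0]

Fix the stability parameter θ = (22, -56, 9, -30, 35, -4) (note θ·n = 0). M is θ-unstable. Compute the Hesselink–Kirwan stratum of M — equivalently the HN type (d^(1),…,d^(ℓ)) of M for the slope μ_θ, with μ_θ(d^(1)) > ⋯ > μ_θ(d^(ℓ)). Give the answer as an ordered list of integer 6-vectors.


Barcode: M ≅ I[1,1]^3, I[1,5], I[3,3], I[3,4], I[4,4], I[6,6]. HN layers by μ_θ (7 steps, strictly decreasing):
  μ^(1)=35; μ^(2)=22; μ^(3)=9; μ^(4)=-4; μ^(5)=-21/2; μ^(6)=-17; μ^(7)=-30

((0, 0, 0, 0, 1, 0); (3, 0, 0, 0, 0, 0); (0, 0, 1, 0, 0, 0); (0, 0, 0, 0, 0, 1); (0, 0, 2, 2, 0, 0); (1, 1, 0, 0, 0, 0); (0, 0, 0, 1, 0, 0))


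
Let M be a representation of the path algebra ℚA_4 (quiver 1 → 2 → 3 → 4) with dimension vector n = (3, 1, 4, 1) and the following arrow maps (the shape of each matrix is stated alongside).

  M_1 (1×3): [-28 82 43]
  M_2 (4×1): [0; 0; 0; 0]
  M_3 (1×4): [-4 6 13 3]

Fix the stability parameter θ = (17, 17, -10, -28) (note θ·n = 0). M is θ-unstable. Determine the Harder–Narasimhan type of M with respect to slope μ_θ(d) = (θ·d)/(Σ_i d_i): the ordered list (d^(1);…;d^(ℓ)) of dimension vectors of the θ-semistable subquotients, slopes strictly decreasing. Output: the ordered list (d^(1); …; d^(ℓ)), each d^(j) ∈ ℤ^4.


Via rank(M_{q-1}∘⋯∘M_p): M ≅ I[1,1]^2, I[1,2], I[3,3]^3, I[3,4].
μ_θ-semistable layers: μ^(1)=17; μ^(2)=-10; μ^(3)=-19

((3, 1, 0, 0); (0, 0, 3, 0); (0, 0, 1, 1))


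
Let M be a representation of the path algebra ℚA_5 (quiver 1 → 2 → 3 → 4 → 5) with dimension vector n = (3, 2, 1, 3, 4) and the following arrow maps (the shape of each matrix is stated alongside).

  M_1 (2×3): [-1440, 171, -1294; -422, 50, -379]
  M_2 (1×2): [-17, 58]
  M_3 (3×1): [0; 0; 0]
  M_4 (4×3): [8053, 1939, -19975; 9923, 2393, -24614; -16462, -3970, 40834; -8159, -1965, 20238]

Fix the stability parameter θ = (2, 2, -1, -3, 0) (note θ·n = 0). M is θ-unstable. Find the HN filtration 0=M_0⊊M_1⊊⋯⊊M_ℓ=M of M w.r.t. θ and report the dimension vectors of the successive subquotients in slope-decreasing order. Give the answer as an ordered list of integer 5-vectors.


Interval decomposition of M: I[1,1], I[1,2], I[1,3], I[4,4], I[4,5]^2, I[5,5]^2.
HN type (ℓ=4): μ^(1)=2; μ^(2)=1; μ^(3)=0; μ^(4)=-3

((2, 1, 0, 0, 0); (1, 1, 1, 0, 0); (0, 0, 0, 0, 4); (0, 0, 0, 3, 0))
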